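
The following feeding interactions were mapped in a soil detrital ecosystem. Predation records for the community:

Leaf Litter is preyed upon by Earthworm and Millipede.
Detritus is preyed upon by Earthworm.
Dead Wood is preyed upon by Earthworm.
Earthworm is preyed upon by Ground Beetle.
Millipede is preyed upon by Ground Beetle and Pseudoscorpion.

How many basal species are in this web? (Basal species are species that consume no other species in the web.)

3

Basal species (no prey listed): Detritus, Leaf Litter, Dead Wood.
Count: 3.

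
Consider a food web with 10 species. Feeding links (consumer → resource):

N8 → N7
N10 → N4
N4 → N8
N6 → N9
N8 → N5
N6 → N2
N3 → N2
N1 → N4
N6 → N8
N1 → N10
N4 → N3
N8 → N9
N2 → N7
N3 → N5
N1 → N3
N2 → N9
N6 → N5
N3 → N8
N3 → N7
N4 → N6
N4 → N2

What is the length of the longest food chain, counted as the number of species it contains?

6 species

One longest chain: N9 → N8 → N6 → N4 → N10 → N1.
It has 6 species and 5 links.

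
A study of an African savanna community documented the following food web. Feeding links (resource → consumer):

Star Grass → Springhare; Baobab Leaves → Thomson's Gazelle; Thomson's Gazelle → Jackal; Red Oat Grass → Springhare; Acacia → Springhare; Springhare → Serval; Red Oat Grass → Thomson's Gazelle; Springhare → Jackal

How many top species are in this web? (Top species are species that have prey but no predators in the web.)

2

Top species (has prey, but nothing eats it): Jackal, Serval.
Count: 2.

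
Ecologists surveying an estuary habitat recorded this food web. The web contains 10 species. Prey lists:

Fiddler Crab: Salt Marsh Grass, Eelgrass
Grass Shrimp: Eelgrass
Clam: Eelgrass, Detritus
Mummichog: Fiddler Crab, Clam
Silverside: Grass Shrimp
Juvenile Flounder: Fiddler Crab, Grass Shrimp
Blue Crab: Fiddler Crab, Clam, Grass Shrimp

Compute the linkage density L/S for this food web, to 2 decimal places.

L/S = 1.30

There are L = 13 links among S = 10 species.
L/S = 13/10 = 1.3000 ≈ 1.30.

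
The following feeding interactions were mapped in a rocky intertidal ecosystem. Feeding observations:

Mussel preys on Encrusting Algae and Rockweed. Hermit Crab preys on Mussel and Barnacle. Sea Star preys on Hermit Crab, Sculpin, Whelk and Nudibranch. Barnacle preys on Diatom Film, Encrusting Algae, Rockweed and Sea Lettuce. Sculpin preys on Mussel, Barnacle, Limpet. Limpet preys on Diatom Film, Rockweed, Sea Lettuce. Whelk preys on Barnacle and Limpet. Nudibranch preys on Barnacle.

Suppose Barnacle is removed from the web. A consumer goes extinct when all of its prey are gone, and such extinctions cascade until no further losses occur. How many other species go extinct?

1

Remove Barnacle.
Round 1: Nudibranch (all prey gone) → extinct.
No further losses. Total secondary extinctions: 1.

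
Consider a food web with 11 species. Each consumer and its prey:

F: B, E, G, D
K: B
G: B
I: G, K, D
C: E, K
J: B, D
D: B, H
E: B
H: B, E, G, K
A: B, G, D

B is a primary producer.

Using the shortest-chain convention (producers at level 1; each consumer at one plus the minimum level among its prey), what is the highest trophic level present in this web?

Producers (level 1): B.
Following each consumer down to its lowest-level prey: B → G → I (levels 1 through 3).
All prey of I (G 2, K 2, D 2) are at level 2 or above, so I is at level 1 + 2 = 3.
Every consumer has at least one prey at level 2 or below, so none exceeds level 3.

3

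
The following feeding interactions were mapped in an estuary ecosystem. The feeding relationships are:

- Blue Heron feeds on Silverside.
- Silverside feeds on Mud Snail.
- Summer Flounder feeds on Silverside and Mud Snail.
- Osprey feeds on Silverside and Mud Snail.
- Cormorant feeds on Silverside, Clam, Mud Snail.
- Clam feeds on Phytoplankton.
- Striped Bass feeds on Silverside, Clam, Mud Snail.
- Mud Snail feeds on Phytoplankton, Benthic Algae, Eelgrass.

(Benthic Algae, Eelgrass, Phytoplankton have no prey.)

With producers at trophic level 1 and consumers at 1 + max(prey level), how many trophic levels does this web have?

4

Producers (level 1): Benthic Algae, Eelgrass, Phytoplankton.
Benthic Algae → Mud Snail → Silverside → Striped Bass gives Striped Bass level 4.
No species has a prey at level 4, so no species reaches level 5.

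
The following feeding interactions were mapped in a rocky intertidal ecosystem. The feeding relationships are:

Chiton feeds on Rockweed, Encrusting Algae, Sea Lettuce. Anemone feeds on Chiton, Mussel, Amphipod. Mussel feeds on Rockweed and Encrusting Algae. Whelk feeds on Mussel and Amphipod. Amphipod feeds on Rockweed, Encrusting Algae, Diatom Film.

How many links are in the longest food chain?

One longest chain: Rockweed → Chiton → Anemone.
It has 3 species and 2 links.

2 links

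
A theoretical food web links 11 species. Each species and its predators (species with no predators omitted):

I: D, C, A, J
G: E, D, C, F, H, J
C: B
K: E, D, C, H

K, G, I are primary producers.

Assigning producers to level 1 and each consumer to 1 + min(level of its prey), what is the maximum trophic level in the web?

3

Producers (level 1): K, G, I.
Following each consumer down to its lowest-level prey: K → C → B (levels 1 through 3).
All prey of B (C 2) are at level 2 or above, so B is at level 1 + 2 = 3.
Every consumer has at least one prey at level 2 or below, so none exceeds level 3.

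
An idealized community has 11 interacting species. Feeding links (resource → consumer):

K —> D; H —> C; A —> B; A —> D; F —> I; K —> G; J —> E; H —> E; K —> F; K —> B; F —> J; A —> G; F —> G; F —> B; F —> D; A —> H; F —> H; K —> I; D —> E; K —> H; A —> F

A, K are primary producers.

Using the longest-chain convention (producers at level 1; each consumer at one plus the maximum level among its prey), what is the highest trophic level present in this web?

4

Producers (level 1): A, K.
A → F → H → C gives C level 4.
No species has a prey at level 4, so no species reaches level 5.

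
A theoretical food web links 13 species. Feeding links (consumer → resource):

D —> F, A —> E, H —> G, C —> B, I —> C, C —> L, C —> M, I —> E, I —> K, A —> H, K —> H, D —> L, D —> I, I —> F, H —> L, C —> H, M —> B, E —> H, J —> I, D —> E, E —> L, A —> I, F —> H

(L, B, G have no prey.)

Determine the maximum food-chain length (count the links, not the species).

One longest chain: L → H → E → I → D.
It has 5 species and 4 links.

4 links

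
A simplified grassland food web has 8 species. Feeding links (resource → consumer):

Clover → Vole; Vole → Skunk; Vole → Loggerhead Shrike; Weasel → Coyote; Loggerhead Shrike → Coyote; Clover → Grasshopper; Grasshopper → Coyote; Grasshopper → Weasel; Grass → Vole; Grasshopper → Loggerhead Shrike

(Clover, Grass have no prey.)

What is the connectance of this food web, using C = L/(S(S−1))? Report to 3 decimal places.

The web has S = 8 species and L = 10 feeding links.
C = L / (S(S−1)) = 10 / 56 = 0.1786 ≈ 0.179.

C = 0.179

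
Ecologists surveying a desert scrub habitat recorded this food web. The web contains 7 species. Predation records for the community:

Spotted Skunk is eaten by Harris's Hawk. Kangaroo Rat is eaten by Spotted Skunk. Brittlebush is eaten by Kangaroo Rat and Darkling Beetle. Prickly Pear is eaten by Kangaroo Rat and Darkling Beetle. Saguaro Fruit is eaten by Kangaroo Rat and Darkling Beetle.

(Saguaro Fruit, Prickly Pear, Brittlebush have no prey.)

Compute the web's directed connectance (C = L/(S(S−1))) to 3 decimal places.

The web has S = 7 species and L = 8 feeding links.
C = L / (S(S−1)) = 8 / 42 = 0.1905 ≈ 0.190.

C = 0.190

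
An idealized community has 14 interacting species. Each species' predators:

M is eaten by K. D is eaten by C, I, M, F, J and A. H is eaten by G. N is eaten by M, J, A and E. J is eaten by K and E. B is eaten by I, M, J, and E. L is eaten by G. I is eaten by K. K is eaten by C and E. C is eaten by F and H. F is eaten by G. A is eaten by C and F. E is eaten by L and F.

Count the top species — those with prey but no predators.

Top species (has prey, but nothing eats it): G.
Count: 1.

1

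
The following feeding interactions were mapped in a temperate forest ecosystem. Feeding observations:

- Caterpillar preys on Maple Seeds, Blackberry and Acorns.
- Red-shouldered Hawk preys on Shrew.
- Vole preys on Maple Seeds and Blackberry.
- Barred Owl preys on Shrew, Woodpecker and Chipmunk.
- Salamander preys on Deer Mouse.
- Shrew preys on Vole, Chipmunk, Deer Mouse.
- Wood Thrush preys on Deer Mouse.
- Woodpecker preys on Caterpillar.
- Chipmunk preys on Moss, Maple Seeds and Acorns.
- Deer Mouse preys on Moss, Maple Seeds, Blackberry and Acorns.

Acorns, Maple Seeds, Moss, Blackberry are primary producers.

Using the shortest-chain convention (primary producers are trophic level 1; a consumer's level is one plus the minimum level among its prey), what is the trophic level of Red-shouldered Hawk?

Maple Seeds is a producer → level 1.
Vole eats Maple Seeds → level 2.
Shrew eats Vole → level 3.
Red-shouldered Hawk eats Shrew → level 4.
No prey of Red-shouldered Hawk is below level 3, so 4 is the minimum.

Trophic level 4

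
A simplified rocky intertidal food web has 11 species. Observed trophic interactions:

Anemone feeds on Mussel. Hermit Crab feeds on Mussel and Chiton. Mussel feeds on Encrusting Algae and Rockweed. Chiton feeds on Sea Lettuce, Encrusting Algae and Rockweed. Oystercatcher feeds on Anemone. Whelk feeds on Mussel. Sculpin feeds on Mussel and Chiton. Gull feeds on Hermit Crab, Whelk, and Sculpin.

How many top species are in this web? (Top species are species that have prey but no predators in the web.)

Top species (has prey, but nothing eats it): Oystercatcher, Gull.
Count: 2.

2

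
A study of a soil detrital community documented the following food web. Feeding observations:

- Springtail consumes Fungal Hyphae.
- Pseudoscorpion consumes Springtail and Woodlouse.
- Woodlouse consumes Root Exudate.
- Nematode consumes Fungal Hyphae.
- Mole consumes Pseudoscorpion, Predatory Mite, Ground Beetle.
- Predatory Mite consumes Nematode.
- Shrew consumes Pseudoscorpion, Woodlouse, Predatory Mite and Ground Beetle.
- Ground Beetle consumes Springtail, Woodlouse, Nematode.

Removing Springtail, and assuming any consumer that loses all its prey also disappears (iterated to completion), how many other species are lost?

Remove Springtail.
Every predator of it retains at least one other prey: Ground Beetle still has Nematode, Woodlouse; Pseudoscorpion still has Woodlouse.
No consumer loses all prey, so no secondary extinctions occur.

0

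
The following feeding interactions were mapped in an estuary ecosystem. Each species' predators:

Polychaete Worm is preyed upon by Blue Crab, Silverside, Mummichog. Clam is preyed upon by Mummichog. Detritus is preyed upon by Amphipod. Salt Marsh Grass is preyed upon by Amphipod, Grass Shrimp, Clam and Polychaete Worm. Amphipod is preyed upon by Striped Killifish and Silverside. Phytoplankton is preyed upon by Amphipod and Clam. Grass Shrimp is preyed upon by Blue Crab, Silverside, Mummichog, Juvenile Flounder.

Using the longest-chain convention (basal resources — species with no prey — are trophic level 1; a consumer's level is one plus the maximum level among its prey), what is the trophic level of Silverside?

Salt Marsh Grass has no prey (basal) → level 1.
Polychaete Worm eats Salt Marsh Grass → level 2.
Silverside eats Polychaete Worm (level 2); other prey at levels: Amphipod 2, Grass Shrimp 2 → level 3.

Trophic level 3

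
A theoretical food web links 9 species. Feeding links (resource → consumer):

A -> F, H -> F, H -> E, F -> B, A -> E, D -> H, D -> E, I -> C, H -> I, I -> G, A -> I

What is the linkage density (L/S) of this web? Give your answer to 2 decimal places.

There are L = 11 links among S = 9 species.
L/S = 11/9 = 1.2222 ≈ 1.22.

L/S = 1.22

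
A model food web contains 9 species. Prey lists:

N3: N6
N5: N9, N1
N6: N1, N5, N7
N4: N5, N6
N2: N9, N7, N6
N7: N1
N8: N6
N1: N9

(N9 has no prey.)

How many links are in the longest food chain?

One longest chain: N9 → N1 → N5 → N6 → N3.
It has 5 species and 4 links.

4 links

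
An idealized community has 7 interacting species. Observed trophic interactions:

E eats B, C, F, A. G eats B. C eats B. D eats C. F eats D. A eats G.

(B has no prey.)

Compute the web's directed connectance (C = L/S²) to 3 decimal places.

C = 0.184

The web has S = 7 species and L = 9 feeding links.
C = L / S² = 9 / 49 = 0.1837 ≈ 0.184.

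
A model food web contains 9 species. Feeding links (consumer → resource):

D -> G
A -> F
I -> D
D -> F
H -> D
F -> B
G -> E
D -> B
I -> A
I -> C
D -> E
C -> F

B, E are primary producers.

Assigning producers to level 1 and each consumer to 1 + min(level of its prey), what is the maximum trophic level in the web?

3

Producers (level 1): B, E.
Following each consumer down to its lowest-level prey: B → F → C (levels 1 through 3).
All prey of C (F 2) are at level 2 or above, so C is at level 1 + 2 = 3.
Every consumer has at least one prey at level 2 or below, so none exceeds level 3.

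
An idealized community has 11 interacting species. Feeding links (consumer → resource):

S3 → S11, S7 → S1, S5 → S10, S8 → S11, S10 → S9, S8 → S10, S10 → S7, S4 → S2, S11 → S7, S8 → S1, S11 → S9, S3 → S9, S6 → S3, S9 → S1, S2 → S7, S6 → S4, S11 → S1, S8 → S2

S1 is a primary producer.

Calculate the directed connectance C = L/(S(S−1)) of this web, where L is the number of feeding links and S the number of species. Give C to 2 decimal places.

The web has S = 11 species and L = 18 feeding links.
C = L / (S(S−1)) = 18 / 110 = 0.1636 ≈ 0.16.

C = 0.16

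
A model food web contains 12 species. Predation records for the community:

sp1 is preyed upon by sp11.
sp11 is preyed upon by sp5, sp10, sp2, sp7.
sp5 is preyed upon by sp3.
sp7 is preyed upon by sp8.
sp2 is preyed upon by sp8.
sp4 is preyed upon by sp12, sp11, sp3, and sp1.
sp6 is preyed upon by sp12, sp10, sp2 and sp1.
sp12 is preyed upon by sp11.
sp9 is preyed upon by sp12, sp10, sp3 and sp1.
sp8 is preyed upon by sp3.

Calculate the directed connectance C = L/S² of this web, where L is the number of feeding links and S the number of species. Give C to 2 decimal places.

C = 0.15

The web has S = 12 species and L = 22 feeding links.
C = L / S² = 22 / 144 = 0.1528 ≈ 0.15.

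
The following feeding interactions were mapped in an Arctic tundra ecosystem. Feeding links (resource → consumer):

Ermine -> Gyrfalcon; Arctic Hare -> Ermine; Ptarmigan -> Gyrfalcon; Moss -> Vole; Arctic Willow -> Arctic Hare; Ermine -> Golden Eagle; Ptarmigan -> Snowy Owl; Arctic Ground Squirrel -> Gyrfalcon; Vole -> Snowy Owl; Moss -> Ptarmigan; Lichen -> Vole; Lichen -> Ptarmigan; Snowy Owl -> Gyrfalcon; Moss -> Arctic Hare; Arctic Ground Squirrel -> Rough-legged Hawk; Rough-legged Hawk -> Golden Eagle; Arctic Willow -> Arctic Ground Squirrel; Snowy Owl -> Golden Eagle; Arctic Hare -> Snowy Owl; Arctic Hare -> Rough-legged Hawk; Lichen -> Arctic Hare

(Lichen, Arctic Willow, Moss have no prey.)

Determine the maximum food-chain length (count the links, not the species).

3 links

One longest chain: Lichen → Arctic Hare → Snowy Owl → Golden Eagle.
It has 4 species and 3 links.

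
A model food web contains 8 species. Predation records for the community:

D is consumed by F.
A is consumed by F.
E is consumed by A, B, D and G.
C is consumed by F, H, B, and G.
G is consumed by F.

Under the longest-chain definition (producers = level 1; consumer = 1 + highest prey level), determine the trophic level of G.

E is a producer → level 1.
G eats E (level 1); other prey at levels: C 1 → level 2.

Trophic level 2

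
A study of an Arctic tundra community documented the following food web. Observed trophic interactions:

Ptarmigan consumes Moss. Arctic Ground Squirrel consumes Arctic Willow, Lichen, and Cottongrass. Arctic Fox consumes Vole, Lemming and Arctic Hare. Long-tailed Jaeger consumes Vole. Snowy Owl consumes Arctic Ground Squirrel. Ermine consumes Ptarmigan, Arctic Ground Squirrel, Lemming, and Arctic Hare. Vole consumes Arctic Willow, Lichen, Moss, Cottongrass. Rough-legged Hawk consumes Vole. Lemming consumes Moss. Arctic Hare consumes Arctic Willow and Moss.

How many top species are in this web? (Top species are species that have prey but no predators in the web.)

5

Top species (has prey, but nothing eats it): Ermine, Arctic Fox, Long-tailed Jaeger, Snowy Owl, Rough-legged Hawk.
Count: 5.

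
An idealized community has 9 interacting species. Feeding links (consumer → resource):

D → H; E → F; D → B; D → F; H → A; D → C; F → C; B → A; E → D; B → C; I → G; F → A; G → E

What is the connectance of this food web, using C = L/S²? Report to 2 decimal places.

C = 0.16

The web has S = 9 species and L = 13 feeding links.
C = L / S² = 13 / 81 = 0.1605 ≈ 0.16.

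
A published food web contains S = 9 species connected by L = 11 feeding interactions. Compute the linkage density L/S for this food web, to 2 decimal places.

There are L = 11 links among S = 9 species.
L/S = 11/9 = 1.2222 ≈ 1.22.

L/S = 1.22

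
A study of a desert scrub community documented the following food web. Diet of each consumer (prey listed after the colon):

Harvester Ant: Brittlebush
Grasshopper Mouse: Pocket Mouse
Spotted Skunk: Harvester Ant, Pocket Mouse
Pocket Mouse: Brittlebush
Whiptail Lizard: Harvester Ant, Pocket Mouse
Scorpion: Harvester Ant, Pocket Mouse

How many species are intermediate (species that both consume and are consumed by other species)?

Intermediate species (has both prey and predators): Harvester Ant, Pocket Mouse.
Count: 2.

2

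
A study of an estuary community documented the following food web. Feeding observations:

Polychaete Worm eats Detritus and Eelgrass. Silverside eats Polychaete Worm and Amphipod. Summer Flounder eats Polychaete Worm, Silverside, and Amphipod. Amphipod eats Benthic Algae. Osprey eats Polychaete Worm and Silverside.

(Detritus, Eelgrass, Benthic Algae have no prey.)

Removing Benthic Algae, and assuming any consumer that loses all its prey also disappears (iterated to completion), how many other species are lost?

Remove Benthic Algae.
Round 1: Amphipod (all prey gone) → extinct.
No further losses. Total secondary extinctions: 1.

1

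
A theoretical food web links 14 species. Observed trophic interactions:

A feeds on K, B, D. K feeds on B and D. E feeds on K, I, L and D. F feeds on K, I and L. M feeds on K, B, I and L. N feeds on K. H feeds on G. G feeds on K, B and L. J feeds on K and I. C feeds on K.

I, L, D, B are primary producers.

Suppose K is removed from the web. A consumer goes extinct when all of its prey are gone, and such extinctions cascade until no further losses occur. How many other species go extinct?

Remove K.
Round 1: C (all prey gone), N (all prey gone) → extinct.
No further losses. Total secondary extinctions: 2.

2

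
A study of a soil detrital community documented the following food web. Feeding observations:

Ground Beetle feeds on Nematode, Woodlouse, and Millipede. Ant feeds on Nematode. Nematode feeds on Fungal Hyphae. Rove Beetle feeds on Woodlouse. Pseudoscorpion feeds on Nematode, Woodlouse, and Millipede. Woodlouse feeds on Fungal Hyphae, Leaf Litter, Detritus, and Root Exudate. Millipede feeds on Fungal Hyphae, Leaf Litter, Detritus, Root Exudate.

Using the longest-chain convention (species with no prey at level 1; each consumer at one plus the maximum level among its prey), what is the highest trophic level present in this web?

3

Basal resources (level 1): Detritus, Root Exudate, Leaf Litter, Fungal Hyphae.
Detritus → Woodlouse → Rove Beetle gives Rove Beetle level 3.
No species has a prey at level 3, so no species reaches level 4.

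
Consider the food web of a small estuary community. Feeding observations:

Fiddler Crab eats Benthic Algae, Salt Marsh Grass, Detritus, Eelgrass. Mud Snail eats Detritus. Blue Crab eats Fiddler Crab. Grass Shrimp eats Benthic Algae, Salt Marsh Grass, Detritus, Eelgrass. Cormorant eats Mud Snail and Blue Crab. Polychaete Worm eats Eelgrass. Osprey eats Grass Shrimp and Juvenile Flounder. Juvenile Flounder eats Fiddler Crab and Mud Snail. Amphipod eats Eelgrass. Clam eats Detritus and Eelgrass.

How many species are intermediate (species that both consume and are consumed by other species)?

Intermediate species (has both prey and predators): Mud Snail, Grass Shrimp, Fiddler Crab, Blue Crab, Juvenile Flounder.
Count: 5.

5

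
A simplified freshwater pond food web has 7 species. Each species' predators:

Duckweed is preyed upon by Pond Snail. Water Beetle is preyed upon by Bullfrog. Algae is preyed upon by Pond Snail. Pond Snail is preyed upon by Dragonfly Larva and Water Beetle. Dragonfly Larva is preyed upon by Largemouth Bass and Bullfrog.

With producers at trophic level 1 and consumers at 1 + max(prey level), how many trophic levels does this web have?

Producers (level 1): Duckweed, Algae.
Duckweed → Pond Snail → Water Beetle → Bullfrog gives Bullfrog level 4.
No species has a prey at level 4, so no species reaches level 5.

4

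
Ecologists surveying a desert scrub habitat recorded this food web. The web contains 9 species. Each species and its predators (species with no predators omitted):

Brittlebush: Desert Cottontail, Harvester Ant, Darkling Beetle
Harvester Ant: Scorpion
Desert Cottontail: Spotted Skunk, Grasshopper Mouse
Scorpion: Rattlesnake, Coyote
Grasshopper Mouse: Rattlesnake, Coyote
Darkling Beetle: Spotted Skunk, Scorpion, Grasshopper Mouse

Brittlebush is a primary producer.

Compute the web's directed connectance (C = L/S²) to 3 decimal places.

The web has S = 9 species and L = 13 feeding links.
C = L / S² = 13 / 81 = 0.1605 ≈ 0.160.

C = 0.160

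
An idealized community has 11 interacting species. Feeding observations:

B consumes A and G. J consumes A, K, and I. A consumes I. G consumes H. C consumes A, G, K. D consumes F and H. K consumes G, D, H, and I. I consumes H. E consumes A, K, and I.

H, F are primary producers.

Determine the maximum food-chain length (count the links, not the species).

One longest chain: H → D → K → J.
It has 4 species and 3 links.

3 links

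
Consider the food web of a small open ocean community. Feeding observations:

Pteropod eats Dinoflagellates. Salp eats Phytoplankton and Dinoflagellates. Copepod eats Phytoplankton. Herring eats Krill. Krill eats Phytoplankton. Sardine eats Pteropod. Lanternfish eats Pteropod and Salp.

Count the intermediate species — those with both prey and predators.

3

Intermediate species (has both prey and predators): Pteropod, Salp, Krill.
Count: 3.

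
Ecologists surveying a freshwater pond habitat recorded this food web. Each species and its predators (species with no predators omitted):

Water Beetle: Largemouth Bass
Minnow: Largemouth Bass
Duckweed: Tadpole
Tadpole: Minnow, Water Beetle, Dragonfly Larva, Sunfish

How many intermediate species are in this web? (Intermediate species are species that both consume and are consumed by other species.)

Intermediate species (has both prey and predators): Tadpole, Minnow, Water Beetle.
Count: 3.

3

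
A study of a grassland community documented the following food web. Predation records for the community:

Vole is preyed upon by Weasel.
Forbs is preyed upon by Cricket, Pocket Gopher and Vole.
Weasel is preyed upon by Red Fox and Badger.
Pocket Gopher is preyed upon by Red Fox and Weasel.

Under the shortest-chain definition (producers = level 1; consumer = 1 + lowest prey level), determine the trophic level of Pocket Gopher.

Trophic level 2

Forbs is a producer → level 1.
Pocket Gopher eats Forbs → level 2.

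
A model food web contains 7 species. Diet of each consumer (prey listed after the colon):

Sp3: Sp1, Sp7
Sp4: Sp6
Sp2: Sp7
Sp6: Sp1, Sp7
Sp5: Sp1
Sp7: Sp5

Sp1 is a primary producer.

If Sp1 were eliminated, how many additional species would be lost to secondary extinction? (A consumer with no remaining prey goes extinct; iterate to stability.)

6

Remove Sp1.
Round 1: Sp5 (all prey gone) → extinct.
Round 2: Sp7 (all prey gone) → extinct.
Round 3: Sp6 (all prey gone), Sp2 (all prey gone), Sp3 (all prey gone) → extinct.
Round 4: Sp4 (all prey gone) → extinct.
No further losses. Total secondary extinctions: 6.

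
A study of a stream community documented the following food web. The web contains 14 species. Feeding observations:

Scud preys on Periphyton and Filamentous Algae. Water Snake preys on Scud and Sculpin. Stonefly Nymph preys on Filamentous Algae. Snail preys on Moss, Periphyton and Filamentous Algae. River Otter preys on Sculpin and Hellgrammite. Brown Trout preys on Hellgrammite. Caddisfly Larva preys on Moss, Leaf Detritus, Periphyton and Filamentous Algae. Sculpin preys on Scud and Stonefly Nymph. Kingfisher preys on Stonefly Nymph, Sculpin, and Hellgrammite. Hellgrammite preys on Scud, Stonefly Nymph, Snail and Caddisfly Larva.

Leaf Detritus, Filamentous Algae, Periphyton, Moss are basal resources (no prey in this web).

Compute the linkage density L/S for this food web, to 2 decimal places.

There are L = 24 links among S = 14 species.
L/S = 24/14 = 1.7143 ≈ 1.71.

L/S = 1.71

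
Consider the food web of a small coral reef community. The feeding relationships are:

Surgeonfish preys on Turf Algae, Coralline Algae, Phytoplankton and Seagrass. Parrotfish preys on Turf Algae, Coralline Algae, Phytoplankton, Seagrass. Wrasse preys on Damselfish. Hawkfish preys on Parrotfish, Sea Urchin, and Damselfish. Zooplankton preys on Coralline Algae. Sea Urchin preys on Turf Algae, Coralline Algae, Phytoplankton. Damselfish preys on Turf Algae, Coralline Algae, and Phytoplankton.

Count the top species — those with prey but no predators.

4

Top species (has prey, but nothing eats it): Surgeonfish, Zooplankton, Hawkfish, Wrasse.
Count: 4.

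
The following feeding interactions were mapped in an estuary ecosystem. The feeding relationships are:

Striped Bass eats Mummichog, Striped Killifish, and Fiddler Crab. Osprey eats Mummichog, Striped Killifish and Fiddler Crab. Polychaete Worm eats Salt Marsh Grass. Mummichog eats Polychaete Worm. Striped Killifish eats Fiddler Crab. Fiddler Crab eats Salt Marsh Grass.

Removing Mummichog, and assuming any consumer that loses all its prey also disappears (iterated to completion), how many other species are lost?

Remove Mummichog.
Every predator of it retains at least one other prey: Osprey still has Fiddler Crab, Striped Killifish; Striped Bass still has Fiddler Crab, Striped Killifish.
No consumer loses all prey, so no secondary extinctions occur.

0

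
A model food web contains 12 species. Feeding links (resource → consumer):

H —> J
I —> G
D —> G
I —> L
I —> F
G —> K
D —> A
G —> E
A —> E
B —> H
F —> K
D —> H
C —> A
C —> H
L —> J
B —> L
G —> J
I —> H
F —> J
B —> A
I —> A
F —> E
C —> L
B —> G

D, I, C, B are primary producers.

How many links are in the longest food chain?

2 links

One longest chain: D → G → K.
It has 3 species and 2 links.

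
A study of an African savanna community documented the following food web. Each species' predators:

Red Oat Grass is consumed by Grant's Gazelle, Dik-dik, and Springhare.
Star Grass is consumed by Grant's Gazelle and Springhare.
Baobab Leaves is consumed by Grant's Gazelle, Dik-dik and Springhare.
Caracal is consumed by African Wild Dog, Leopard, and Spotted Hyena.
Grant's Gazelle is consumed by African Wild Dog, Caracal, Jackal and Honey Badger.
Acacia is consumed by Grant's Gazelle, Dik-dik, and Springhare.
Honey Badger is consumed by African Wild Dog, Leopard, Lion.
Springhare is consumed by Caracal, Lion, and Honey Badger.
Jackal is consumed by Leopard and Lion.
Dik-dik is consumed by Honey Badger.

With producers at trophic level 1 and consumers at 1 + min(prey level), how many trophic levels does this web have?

4

Producers (level 1): Star Grass, Acacia, Red Oat Grass, Baobab Leaves.
Following each consumer down to its lowest-level prey: Star Grass → Grant's Gazelle → Caracal → Spotted Hyena (levels 1 through 4).
All prey of Spotted Hyena (Caracal 3) are at level 3 or above, so Spotted Hyena is at level 1 + 3 = 4.
Every consumer has at least one prey at level 3 or below, so none exceeds level 4.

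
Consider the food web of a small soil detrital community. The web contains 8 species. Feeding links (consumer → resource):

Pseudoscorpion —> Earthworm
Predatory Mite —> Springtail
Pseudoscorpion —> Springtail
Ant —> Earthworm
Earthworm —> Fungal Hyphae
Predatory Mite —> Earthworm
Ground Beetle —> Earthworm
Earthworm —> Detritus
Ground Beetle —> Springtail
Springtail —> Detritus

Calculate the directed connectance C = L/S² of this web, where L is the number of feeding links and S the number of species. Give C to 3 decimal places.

The web has S = 8 species and L = 10 feeding links.
C = L / S² = 10 / 64 = 0.1562 ≈ 0.156.

C = 0.156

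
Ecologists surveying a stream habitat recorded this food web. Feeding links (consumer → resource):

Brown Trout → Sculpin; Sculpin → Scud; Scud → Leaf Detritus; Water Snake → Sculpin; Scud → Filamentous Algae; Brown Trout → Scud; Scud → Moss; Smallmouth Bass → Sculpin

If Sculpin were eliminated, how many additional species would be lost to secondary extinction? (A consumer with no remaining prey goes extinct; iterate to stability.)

Remove Sculpin.
Round 1: Water Snake (all prey gone), Smallmouth Bass (all prey gone) → extinct.
No further losses. Total secondary extinctions: 2.

2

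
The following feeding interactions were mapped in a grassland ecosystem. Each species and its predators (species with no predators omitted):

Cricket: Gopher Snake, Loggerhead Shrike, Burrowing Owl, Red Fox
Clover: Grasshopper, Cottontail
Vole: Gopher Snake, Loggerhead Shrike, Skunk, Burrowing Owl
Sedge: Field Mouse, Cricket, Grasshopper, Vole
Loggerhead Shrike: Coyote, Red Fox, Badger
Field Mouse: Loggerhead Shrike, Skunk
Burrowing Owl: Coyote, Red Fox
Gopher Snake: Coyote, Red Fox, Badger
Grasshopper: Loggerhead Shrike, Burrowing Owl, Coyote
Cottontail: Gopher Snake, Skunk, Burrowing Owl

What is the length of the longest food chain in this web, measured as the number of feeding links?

One longest chain: Sedge → Field Mouse → Loggerhead Shrike → Coyote.
It has 4 species and 3 links.

3 links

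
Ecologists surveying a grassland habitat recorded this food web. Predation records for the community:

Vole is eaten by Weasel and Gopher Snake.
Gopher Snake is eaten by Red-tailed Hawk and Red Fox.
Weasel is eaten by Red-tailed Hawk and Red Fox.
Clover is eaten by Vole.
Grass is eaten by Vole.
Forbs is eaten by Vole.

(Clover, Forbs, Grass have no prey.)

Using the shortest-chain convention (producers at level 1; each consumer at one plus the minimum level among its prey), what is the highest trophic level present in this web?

4

Producers (level 1): Clover, Forbs, Grass.
Following each consumer down to its lowest-level prey: Clover → Vole → Gopher Snake → Red-tailed Hawk (levels 1 through 4).
All prey of Red-tailed Hawk (Gopher Snake 3, Weasel 3) are at level 3 or above, so Red-tailed Hawk is at level 1 + 3 = 4.
Every consumer has at least one prey at level 3 or below, so none exceeds level 4.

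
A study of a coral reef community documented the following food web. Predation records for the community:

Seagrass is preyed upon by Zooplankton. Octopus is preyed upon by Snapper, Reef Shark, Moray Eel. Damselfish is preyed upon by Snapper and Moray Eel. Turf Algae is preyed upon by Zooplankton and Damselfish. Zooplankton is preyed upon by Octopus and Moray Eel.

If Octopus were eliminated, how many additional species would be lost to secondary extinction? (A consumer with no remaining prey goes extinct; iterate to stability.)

1

Remove Octopus.
Round 1: Reef Shark (all prey gone) → extinct.
No further losses. Total secondary extinctions: 1.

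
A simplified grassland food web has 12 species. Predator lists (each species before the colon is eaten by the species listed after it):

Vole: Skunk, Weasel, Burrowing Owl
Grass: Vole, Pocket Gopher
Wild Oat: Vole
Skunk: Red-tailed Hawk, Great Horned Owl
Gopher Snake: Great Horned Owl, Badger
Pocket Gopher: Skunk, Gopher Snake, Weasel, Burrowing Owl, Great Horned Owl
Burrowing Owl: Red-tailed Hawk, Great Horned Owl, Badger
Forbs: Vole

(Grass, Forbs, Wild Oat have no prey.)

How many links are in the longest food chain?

One longest chain: Grass → Vole → Burrowing Owl → Red-tailed Hawk.
It has 4 species and 3 links.

3 links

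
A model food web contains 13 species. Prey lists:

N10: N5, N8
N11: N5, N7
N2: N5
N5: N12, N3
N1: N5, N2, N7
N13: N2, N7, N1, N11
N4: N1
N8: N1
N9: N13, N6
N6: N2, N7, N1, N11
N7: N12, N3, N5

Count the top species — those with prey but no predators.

3

Top species (has prey, but nothing eats it): N4, N10, N9.
Count: 3.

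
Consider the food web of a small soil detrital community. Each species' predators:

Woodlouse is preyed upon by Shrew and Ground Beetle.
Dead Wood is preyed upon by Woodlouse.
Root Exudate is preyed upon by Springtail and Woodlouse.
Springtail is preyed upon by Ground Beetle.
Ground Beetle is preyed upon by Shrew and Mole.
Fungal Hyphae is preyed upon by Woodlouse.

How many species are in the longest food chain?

One longest chain: Root Exudate → Springtail → Ground Beetle → Shrew.
It has 4 species and 3 links.

4 species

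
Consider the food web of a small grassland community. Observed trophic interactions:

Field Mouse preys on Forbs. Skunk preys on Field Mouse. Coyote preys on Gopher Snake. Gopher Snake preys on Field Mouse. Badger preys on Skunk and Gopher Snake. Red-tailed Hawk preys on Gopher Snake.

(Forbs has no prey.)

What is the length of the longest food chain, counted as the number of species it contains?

One longest chain: Forbs → Field Mouse → Gopher Snake → Red-tailed Hawk.
It has 4 species and 3 links.

4 species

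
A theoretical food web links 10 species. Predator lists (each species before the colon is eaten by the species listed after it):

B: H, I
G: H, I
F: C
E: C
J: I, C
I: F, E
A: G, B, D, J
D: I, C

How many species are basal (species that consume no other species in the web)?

1

Basal species (no prey listed): A.
Count: 1.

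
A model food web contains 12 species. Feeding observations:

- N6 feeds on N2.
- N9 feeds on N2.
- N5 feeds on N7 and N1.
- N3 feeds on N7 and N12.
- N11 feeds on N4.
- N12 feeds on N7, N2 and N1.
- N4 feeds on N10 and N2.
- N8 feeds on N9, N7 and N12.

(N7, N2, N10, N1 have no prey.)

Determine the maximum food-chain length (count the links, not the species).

2 links

One longest chain: N7 → N12 → N3.
It has 3 species and 2 links.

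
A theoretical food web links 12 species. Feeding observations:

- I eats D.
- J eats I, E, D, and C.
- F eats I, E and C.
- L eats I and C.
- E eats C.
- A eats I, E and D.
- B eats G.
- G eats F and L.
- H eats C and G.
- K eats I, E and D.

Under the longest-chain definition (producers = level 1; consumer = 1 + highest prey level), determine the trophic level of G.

Trophic level 4

D is a producer → level 1.
I eats D → level 2.
L eats I (level 2); other prey at levels: C 1 → level 3.
G eats L (level 3); other prey at levels: F 3 → level 4.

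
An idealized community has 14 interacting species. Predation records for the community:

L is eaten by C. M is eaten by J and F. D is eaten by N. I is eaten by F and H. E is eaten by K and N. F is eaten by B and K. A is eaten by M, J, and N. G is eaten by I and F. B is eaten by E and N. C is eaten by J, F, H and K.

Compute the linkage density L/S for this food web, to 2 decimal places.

L/S = 1.50

There are L = 21 links among S = 14 species.
L/S = 21/14 = 1.5000 ≈ 1.50.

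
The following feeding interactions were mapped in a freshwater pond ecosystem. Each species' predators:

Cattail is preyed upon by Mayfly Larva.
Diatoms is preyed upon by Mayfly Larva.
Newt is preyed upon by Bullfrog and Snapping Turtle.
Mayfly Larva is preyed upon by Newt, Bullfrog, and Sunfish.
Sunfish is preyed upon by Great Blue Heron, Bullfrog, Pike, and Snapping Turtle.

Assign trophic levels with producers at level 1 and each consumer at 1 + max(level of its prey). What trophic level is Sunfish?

Trophic level 3

Diatoms is a producer → level 1.
Mayfly Larva eats Diatoms (level 1); other prey at levels: Cattail 1 → level 2.
Sunfish eats Mayfly Larva → level 3.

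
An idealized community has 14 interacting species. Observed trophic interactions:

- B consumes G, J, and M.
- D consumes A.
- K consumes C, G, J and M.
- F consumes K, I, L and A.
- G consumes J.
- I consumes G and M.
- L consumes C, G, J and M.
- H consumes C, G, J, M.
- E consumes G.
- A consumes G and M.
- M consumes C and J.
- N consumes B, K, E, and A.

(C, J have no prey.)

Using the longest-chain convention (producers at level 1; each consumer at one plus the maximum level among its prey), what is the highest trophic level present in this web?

Producers (level 1): C, J.
J → G → I → F gives F level 4.
No species has a prey at level 4, so no species reaches level 5.

4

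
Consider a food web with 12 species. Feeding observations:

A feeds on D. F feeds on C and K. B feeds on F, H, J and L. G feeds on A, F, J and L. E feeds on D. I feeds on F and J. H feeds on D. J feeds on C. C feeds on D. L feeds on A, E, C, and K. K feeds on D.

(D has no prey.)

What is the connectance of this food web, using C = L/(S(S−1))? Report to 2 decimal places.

C = 0.17

The web has S = 12 species and L = 22 feeding links.
C = L / (S(S−1)) = 22 / 132 = 0.1667 ≈ 0.17.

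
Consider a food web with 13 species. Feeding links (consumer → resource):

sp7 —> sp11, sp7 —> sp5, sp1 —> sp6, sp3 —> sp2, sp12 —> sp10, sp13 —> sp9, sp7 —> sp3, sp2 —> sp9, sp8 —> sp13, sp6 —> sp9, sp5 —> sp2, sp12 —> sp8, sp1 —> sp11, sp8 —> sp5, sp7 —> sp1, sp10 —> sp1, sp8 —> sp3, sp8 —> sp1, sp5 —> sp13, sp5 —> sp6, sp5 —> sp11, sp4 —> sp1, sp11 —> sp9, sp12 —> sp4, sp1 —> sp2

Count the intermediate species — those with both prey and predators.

Intermediate species (has both prey and predators): sp2, sp6, sp11, sp13, sp1, sp5, sp3, sp10, sp4, sp8.
Count: 10.

10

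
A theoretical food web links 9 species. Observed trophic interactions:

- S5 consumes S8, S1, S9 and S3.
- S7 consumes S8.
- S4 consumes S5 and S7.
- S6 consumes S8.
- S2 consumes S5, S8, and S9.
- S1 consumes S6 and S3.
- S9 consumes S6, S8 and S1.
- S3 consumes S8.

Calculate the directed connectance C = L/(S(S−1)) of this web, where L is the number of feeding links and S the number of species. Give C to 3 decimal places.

C = 0.236

The web has S = 9 species and L = 17 feeding links.
C = L / (S(S−1)) = 17 / 72 = 0.2361 ≈ 0.236.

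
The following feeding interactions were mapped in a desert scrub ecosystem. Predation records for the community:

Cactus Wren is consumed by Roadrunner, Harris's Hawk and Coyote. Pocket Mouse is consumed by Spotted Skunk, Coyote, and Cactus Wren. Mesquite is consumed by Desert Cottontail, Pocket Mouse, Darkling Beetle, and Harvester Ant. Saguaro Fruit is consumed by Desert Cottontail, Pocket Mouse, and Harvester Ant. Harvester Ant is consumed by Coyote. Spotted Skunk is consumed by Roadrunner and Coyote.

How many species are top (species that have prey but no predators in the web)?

Top species (has prey, but nothing eats it): Darkling Beetle, Desert Cottontail, Harris's Hawk, Coyote, Roadrunner.
Count: 5.

5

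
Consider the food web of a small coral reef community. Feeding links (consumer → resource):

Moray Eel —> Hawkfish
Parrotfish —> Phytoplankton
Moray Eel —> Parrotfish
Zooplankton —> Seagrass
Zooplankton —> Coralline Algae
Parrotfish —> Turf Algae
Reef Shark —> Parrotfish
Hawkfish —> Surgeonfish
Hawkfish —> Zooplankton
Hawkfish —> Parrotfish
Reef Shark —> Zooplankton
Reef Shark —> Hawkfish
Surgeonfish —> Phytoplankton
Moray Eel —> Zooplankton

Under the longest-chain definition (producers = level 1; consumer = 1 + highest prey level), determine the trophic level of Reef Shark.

Trophic level 4

Coralline Algae is a producer → level 1.
Zooplankton eats Coralline Algae (level 1); other prey at levels: Seagrass 1 → level 2.
Hawkfish eats Zooplankton (level 2); other prey at levels: Parrotfish 2, Surgeonfish 2 → level 3.
Reef Shark eats Hawkfish (level 3); other prey at levels: Zooplankton 2, Parrotfish 2 → level 4.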